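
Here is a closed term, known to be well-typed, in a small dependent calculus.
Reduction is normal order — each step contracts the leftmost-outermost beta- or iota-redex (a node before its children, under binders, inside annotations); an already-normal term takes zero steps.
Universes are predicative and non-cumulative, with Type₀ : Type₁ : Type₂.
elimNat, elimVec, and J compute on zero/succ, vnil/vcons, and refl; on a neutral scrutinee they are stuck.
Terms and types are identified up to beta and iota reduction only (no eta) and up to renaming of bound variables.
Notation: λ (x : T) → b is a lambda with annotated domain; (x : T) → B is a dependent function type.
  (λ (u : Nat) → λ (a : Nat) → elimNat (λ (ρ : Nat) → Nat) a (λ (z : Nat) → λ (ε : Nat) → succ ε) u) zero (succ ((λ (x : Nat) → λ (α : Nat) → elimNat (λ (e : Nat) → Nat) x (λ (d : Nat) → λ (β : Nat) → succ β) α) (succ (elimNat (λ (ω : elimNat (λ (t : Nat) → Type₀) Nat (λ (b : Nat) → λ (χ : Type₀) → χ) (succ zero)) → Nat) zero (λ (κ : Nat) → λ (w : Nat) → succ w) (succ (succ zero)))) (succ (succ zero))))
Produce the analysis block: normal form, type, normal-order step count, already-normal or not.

reduced normal form:
  succ (succ (succ (succ (succ (succ zero)))))
inferred type:
  Nat
normal-order step count: 19
term was already normal: no
first contracted redex: a beta-redex


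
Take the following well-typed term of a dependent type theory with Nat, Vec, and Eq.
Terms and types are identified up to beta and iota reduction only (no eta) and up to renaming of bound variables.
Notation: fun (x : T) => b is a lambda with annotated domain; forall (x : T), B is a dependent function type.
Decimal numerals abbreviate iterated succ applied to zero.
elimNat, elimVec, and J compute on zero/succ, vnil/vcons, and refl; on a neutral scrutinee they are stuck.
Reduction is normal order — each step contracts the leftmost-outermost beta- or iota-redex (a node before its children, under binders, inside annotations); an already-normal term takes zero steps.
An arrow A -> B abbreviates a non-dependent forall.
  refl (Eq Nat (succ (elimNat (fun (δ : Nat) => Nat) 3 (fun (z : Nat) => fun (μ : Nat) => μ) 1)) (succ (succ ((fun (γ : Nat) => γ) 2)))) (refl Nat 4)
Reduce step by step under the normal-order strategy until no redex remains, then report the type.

normal-order reduction sequence:
  refl (Eq Nat (succ (elimNat (fun (δ : Nat) => Nat) 3 (fun (z : Nat) => fun (μ : Nat) => μ) 1)) (succ (succ ((fun (γ : Nat) => γ) 2)))) (refl Nat 4)
  ~> refl (Eq Nat (succ ((fun (δ : Nat) => fun (z : Nat) => z) 0 (elimNat (fun (μ : Nat) => Nat) 3 (fun (γ : Nat) => fun (w : Nat) => w) 0))) (succ (succ ((fun (ζ : Nat) => ζ) 2)))) (refl Nat 4)
  ~> refl (Eq Nat (succ ((fun (δ : Nat) => δ) (elimNat (fun (z : Nat) => Nat) 3 (fun (μ : Nat) => fun (γ : Nat) => γ) 0))) (succ (succ ((fun (w : Nat) => w) 2)))) (refl Nat 4)
  ~> refl (Eq Nat (succ (elimNat (fun (δ : Nat) => Nat) 3 (fun (z : Nat) => fun (μ : Nat) => μ) 0)) (succ (succ ((fun (γ : Nat) => γ) 2)))) (refl Nat 4)
  ~> refl (Eq Nat 4 (succ (succ ((fun (δ : Nat) => δ) 2)))) (refl Nat 4)
  ~> refl (Eq Nat 4 4) (refl Nat 4)
inferred type:
  Eq (Eq Nat 4 4) (refl Nat 4) (refl Nat 4)


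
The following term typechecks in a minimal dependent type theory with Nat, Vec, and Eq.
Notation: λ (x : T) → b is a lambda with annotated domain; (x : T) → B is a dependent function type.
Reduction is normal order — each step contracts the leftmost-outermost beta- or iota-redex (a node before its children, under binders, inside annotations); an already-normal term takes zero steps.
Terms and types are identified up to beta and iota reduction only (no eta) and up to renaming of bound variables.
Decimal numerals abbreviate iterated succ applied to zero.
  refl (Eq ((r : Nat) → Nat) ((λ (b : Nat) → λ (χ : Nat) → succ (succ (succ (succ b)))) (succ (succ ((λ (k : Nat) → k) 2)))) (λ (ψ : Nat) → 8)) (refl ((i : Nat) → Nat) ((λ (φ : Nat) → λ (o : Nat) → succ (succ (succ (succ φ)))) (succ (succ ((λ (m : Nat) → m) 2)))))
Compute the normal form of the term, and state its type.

resulting normal form:
  refl (Eq ((r : Nat) → Nat) (λ (b : Nat) → 8) (λ (χ : Nat) → 8)) (refl ((k : Nat) → Nat) (λ (ψ : Nat) → 8))
the term's type:
  Eq (Eq ((r : Nat) → Nat) (λ (b : Nat) → 8) (λ (χ : Nat) → 8)) (refl ((k : Nat) → Nat) (λ (ψ : Nat) → 8)) (refl ((i : Nat) → Nat) (λ (φ : Nat) → 8))
observation: 4 normal-order steps separate the term from its normal form.


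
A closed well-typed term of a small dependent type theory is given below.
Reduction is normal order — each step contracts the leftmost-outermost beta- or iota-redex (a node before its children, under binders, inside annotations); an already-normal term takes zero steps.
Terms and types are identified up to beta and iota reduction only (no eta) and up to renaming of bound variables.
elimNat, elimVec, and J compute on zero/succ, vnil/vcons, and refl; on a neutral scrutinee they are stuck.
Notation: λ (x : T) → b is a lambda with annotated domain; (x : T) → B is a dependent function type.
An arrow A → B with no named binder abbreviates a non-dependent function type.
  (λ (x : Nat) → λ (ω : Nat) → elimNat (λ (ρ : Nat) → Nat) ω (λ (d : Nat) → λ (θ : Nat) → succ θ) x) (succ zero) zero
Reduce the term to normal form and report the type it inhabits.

resulting normal form:
  succ zero
inferred type:
  Nat
observation: the term reaches its normal form after 6 normal-order steps.


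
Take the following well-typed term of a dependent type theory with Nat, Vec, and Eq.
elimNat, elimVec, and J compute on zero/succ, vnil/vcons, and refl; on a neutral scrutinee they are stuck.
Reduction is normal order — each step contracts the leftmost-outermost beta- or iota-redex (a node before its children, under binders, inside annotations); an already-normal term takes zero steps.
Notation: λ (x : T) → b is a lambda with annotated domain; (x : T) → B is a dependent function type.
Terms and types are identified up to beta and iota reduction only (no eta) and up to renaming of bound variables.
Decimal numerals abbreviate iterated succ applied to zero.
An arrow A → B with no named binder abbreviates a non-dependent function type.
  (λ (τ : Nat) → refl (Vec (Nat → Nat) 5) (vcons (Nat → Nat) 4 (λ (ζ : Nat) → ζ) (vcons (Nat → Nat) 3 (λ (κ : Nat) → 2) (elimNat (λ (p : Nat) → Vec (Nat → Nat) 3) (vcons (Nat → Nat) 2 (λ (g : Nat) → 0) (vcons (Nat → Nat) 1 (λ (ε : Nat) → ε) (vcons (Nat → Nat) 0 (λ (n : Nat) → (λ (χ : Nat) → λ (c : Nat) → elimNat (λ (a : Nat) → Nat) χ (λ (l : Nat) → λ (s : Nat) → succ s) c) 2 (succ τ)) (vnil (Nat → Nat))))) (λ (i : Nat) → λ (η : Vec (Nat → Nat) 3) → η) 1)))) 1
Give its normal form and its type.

resulting normal form:
  refl (Vec (Nat → Nat) 5) (vcons (Nat → Nat) 4 (λ (τ : Nat) → τ) (vcons (Nat → Nat) 3 (λ (ζ : Nat) → 2) (vcons (Nat → Nat) 2 (λ (κ : Nat) → 0) (vcons (Nat → Nat) 1 (λ (p : Nat) → p) (vcons (Nat → Nat) 0 (λ (g : Nat) → 4) (vnil (Nat → Nat)))))))
inferred type:
  Eq (Vec (Nat → Nat) 5) (vcons (Nat → Nat) 4 (λ (τ : Nat) → τ) (vcons (Nat → Nat) 3 (λ (ζ : Nat) → 2) (vcons (Nat → Nat) 2 (λ (κ : Nat) → 0) (vcons (Nat → Nat) 1 (λ (p : Nat) → p) (vcons (Nat → Nat) 0 (λ (g : Nat) → 4) (vnil (Nat → Nat))))))) (vcons (Nat → Nat) 4 (λ (ε : Nat) → ε) (vcons (Nat → Nat) 3 (λ (n : Nat) → 2) (vcons (Nat → Nat) 2 (λ (χ : Nat) → 0) (vcons (Nat → Nat) 1 (λ (c : Nat) → c) (vcons (Nat → Nat) 0 (λ (a : Nat) → 4) (vnil (Nat → Nat)))))))
observation: 14 normal-order steps normalize the term, beginning with a beta-redex.


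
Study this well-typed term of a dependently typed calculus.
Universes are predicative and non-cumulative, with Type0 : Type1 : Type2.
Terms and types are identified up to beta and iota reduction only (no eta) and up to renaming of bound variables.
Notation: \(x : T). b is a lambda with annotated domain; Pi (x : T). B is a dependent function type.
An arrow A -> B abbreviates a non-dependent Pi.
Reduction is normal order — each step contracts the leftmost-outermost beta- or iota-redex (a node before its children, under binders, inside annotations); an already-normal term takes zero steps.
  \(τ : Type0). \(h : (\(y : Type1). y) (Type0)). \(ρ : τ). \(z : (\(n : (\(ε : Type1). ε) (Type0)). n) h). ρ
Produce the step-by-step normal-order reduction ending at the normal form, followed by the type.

normal-order reduction sequence:
  \(τ : Type0). \(h : (\(y : Type1). y) (Type0)). \(ρ : τ). \(z : (\(n : (\(ε : Type1). ε) (Type0)). n) h). ρ
  ~> \(τ : Type0). \(h : Type0). \(y : τ). \(ρ : (\(z : (\(n : Type1). n) (Type0)). z) h). y
  ~> \(τ : Type0). \(h : Type0). \(y : τ). \(ρ : h). y
inferred type:
  Pi (τ : Type0). Pi (h : Type0). τ -> h -> τ


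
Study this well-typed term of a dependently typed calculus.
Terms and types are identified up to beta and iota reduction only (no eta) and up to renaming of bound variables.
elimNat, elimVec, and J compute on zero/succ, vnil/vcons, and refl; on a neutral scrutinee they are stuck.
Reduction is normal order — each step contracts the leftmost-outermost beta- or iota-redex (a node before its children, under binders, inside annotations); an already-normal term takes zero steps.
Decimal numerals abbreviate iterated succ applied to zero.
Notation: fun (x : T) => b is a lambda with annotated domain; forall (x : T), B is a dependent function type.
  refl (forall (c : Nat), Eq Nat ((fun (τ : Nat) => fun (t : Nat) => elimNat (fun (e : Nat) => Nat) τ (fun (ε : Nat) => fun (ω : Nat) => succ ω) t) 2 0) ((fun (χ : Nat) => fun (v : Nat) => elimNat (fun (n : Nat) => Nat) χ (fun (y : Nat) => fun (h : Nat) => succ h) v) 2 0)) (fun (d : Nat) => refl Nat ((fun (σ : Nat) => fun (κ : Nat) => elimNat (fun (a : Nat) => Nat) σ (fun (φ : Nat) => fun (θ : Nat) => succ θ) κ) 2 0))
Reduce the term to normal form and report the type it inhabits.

resulting normal form:
  refl (forall (c : Nat), Eq Nat 2 2) (fun (τ : Nat) => refl Nat 2)
the term's type:
  Eq (forall (c : Nat), Eq Nat 2 2) (fun (τ : Nat) => refl Nat 2) (fun (t : Nat) => refl Nat 2)


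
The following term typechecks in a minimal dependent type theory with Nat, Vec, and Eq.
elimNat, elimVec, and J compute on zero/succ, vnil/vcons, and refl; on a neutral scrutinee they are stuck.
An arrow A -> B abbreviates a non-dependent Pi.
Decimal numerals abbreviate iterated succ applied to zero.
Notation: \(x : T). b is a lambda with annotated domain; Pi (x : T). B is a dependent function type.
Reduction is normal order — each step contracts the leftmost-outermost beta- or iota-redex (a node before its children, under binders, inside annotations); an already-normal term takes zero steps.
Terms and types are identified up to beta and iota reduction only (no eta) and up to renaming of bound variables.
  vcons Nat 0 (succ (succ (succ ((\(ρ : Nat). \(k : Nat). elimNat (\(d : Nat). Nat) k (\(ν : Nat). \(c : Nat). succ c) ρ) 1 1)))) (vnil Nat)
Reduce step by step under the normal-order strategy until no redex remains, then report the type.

normal-order reduction:
  vcons Nat 0 (succ (succ (succ ((\(ρ : Nat). \(k : Nat). elimNat (\(d : Nat). Nat) k (\(ν : Nat). \(c : Nat). succ c) ρ) 1 1)))) (vnil Nat)
  ~> vcons Nat 0 (succ (succ (succ ((\(ρ : Nat). elimNat (\(k : Nat). Nat) ρ (\(d : Nat). \(ν : Nat). succ ν) 1) 1)))) (vnil Nat)
  ~> vcons Nat 0 (succ (succ (succ (elimNat (\(ρ : Nat). Nat) 1 (\(k : Nat). \(d : Nat). succ d) 1)))) (vnil Nat)
  ~> vcons Nat 0 (succ (succ (succ ((\(ρ : Nat). \(k : Nat). succ k) 0 (elimNat (\(d : Nat). Nat) 1 (\(ν : Nat). \(c : Nat). succ c) 0))))) (vnil Nat)
  ~> vcons Nat 0 (succ (succ (succ ((\(ρ : Nat). succ ρ) (elimNat (\(k : Nat). Nat) 1 (\(d : Nat). \(ν : Nat). succ ν) 0))))) (vnil Nat)
  ~> vcons Nat 0 (succ (succ (succ (succ (elimNat (\(ρ : Nat). Nat) 1 (\(k : Nat). \(d : Nat). succ d) 0))))) (vnil Nat)
  ~> vcons Nat 0 5 (vnil Nat)
inferred type:
  Vec Nat 1


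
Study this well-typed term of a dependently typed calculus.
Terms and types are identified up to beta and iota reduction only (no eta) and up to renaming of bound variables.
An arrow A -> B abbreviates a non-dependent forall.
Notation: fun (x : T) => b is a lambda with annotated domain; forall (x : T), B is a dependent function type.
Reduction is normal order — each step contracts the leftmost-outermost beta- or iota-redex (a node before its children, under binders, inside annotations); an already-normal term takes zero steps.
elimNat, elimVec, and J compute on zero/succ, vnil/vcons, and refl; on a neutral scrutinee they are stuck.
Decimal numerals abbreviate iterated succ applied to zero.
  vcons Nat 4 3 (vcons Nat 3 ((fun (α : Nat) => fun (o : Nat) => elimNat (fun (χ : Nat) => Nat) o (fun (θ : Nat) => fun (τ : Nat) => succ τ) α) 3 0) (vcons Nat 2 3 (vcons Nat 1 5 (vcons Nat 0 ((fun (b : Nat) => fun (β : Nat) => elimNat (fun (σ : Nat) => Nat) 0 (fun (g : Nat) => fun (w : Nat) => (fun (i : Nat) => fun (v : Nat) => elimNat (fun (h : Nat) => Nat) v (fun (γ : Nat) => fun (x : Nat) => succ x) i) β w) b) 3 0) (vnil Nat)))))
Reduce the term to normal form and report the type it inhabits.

reduced normal form:
  vcons Nat 4 3 (vcons Nat 3 3 (vcons Nat 2 3 (vcons Nat 1 5 (vcons Nat 0 0 (vnil Nat)))))
type:
  Vec Nat 5
observation: 33 normal-order steps separate the term from its normal form.


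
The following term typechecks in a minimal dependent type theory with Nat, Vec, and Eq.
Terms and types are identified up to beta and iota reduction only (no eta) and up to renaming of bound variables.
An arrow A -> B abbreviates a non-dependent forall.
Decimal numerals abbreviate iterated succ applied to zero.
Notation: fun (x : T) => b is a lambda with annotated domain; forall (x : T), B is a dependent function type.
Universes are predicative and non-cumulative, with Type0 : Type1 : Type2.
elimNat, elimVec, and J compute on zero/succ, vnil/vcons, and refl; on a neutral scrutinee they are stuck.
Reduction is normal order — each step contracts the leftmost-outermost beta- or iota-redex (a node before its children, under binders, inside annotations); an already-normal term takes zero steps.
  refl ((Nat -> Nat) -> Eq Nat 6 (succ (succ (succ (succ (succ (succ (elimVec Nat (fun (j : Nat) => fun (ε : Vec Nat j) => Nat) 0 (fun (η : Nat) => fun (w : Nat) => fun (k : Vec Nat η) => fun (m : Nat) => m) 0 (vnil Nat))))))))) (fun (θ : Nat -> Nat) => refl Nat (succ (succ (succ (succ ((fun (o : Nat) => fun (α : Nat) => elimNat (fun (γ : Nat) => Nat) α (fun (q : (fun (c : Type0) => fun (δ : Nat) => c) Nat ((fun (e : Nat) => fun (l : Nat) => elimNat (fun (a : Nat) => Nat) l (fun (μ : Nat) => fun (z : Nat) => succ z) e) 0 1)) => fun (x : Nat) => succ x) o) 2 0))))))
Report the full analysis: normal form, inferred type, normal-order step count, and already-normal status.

normal form:
  refl ((Nat -> Nat) -> Eq Nat 6 6) (fun (j : Nat -> Nat) => refl Nat 6)
the term's type:
  Eq ((Nat -> Nat) -> Eq Nat 6 6) (fun (j : Nat -> Nat) => refl Nat 6) (fun (ε : Nat -> Nat) => refl Nat 6)
steps to reach normal form (normal order): 10
already normal: no
first redex: an elimVec iota-redex


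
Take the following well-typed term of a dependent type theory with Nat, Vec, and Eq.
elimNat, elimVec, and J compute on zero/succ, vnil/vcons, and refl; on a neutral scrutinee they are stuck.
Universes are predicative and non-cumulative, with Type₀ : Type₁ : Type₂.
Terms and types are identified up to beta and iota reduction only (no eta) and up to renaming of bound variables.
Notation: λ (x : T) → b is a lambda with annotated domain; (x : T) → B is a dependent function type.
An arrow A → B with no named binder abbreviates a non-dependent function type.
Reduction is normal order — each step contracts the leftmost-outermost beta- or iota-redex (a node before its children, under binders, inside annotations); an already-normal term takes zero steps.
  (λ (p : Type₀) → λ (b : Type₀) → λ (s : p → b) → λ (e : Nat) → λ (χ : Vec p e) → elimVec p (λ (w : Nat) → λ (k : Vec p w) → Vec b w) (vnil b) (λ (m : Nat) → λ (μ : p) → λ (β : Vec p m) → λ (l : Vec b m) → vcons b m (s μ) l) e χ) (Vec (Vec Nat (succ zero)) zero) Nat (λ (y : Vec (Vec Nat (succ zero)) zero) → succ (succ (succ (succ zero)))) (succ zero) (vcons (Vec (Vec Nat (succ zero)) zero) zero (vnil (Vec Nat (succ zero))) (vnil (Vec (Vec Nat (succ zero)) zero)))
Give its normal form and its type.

normal form:
  vcons Nat zero (succ (succ (succ (succ zero)))) (vnil Nat)
the term's type:
  Vec Nat (succ zero)


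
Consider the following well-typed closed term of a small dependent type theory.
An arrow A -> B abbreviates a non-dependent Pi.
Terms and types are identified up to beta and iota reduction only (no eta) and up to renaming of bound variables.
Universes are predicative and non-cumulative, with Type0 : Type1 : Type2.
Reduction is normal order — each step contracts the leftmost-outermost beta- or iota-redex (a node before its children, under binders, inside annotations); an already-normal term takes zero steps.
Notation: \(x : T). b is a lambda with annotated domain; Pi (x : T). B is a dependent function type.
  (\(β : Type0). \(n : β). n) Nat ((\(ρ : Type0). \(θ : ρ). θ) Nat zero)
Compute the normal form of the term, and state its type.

normal form:
  zero
inferred type:
  Nat
observation: 4 normal-order steps normalize the term, beginning with a beta-redex.


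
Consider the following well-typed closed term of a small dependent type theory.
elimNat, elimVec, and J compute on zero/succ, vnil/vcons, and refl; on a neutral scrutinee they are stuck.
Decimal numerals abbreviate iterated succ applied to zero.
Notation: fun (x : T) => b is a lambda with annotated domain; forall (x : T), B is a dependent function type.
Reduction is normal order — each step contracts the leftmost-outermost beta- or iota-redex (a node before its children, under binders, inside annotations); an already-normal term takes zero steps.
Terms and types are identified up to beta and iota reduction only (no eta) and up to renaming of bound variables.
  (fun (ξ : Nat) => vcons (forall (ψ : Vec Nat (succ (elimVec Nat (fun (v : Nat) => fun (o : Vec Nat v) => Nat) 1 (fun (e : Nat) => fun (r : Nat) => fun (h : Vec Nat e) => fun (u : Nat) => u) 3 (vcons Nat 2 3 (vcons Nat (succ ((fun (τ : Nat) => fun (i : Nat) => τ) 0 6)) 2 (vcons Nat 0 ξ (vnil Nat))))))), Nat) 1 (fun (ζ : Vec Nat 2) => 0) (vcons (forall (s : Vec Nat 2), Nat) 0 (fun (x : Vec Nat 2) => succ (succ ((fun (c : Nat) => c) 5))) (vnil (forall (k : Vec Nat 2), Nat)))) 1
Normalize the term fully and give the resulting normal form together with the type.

reduced normal form:
  vcons (forall (ξ : Vec Nat 2), Nat) 1 (fun (ψ : Vec Nat 2) => 0) (vcons (forall (v : Vec Nat 2), Nat) 0 (fun (o : Vec Nat 2) => 7) (vnil (forall (e : Vec Nat 2), Nat)))
type:
  Vec (forall (ξ : Vec Nat 2), Nat) 2
observation: the term reaches its normal form after 18 normal-order steps.


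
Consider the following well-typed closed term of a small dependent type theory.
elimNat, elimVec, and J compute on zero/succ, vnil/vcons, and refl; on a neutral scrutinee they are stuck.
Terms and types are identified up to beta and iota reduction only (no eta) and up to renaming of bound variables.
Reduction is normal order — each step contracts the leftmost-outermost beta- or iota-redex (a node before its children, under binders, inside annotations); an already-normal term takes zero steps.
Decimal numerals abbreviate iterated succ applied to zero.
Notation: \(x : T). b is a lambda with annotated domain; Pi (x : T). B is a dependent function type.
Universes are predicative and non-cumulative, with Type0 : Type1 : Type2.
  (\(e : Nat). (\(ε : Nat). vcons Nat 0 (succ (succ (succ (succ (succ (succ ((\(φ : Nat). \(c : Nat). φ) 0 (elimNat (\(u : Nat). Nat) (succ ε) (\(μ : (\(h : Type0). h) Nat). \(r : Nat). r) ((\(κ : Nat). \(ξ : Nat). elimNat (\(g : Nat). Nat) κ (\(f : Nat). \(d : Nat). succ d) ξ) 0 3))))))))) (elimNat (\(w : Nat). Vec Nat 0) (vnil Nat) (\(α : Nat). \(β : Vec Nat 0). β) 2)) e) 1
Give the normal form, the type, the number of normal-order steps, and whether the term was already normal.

reduced normal form:
  vcons Nat 0 6 (vnil Nat)
inferred type:
  Vec Nat 1
normal-order step count: 11
term was already normal: no
first contracted redex: a beta-redex


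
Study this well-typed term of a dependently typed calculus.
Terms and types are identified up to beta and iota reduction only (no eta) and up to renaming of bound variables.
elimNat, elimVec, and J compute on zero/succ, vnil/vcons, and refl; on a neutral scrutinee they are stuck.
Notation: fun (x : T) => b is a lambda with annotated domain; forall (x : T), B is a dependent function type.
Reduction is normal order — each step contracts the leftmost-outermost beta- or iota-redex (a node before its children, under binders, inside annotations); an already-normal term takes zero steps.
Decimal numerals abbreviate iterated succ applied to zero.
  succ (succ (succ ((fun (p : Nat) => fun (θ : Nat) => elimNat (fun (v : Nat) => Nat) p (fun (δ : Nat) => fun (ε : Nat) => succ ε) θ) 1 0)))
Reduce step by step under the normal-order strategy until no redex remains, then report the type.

normal-order reduction:
  succ (succ (succ ((fun (p : Nat) => fun (θ : Nat) => elimNat (fun (v : Nat) => Nat) p (fun (δ : Nat) => fun (ε : Nat) => succ ε) θ) 1 0)))
  ~> succ (succ (succ ((fun (p : Nat) => elimNat (fun (θ : Nat) => Nat) 1 (fun (v : Nat) => fun (δ : Nat) => succ δ) p) 0)))
  ~> succ (succ (succ (elimNat (fun (p : Nat) => Nat) 1 (fun (θ : Nat) => fun (v : Nat) => succ v) 0)))
  ~> 4
the term's type:
  Nat


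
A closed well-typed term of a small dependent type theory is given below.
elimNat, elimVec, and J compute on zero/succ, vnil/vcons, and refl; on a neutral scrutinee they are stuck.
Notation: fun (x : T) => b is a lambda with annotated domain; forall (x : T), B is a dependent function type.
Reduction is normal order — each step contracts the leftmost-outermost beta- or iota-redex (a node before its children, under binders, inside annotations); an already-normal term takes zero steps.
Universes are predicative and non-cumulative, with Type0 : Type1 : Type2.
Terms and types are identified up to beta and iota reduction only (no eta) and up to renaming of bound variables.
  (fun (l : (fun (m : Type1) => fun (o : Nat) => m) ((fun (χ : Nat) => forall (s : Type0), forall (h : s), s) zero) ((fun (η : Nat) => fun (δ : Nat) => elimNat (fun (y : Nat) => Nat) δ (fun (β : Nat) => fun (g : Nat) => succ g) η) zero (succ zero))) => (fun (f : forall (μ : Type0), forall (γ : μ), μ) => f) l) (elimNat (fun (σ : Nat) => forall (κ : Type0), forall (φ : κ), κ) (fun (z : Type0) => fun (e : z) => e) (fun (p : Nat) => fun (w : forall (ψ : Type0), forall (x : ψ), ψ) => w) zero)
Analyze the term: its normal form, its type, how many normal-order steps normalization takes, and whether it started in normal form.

reduced normal form:
  fun (l : Type0) => fun (m : l) => m
the term's type:
  forall (l : Type0), forall (m : l), l
steps to reach normal form (normal order): 3
already normal: no
first contracted redex: a beta-redex


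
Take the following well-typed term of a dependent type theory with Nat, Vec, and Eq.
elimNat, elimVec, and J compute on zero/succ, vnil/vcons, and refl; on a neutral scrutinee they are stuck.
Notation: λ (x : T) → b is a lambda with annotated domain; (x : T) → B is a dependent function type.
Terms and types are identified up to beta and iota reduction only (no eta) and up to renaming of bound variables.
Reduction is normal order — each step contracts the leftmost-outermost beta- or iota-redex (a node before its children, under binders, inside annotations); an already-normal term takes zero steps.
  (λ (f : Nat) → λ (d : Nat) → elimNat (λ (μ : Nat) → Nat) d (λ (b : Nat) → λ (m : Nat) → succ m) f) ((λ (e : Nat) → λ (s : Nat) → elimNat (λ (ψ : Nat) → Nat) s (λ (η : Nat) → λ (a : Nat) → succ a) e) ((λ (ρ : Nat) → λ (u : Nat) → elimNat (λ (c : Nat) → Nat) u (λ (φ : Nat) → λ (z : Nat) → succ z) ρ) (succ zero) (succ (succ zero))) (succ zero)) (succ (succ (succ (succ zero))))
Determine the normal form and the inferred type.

resulting normal form:
  succ (succ (succ (succ (succ (succ (succ (succ zero)))))))
type:
  Nat
observation: the first redex contracted is a beta-redex; the normal form is reached in 33 normal-order steps.


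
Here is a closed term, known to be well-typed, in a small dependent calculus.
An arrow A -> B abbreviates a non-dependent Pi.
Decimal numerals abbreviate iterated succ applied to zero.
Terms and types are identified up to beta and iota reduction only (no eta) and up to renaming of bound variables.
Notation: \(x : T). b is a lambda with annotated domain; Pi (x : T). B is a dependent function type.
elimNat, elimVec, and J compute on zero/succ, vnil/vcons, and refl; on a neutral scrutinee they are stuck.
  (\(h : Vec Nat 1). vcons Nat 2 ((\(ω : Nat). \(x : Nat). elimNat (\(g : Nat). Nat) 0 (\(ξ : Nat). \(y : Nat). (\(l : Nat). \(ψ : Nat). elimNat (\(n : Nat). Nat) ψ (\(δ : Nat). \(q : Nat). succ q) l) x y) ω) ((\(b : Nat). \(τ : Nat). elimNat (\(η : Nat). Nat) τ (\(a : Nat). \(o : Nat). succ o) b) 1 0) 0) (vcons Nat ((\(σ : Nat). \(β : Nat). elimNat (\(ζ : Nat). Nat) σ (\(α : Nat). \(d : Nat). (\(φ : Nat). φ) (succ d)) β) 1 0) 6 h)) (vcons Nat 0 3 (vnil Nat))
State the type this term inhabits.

inferred type:
  Vec Nat 3


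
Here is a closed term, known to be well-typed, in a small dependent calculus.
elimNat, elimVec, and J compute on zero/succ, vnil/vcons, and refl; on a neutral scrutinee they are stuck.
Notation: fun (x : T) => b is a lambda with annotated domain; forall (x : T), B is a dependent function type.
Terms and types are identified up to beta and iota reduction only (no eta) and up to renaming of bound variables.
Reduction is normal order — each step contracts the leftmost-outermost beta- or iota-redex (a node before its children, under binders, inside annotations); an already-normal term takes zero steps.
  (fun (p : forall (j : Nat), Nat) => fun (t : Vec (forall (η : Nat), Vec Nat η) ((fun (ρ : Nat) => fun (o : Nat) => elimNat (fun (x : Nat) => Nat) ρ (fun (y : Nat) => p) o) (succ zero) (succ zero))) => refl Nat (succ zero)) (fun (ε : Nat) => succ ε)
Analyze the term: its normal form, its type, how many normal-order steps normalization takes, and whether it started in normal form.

normal form:
  fun (p : Vec (forall (j : Nat), Vec Nat j) (succ (succ zero))) => refl Nat (succ zero)
inferred type:
  forall (p : Vec (forall (j : Nat), Vec Nat j) (succ (succ zero))), Eq Nat (succ zero) (succ zero)
normal-order step count: 7
already normal: no
first contracted redex: a beta-redex


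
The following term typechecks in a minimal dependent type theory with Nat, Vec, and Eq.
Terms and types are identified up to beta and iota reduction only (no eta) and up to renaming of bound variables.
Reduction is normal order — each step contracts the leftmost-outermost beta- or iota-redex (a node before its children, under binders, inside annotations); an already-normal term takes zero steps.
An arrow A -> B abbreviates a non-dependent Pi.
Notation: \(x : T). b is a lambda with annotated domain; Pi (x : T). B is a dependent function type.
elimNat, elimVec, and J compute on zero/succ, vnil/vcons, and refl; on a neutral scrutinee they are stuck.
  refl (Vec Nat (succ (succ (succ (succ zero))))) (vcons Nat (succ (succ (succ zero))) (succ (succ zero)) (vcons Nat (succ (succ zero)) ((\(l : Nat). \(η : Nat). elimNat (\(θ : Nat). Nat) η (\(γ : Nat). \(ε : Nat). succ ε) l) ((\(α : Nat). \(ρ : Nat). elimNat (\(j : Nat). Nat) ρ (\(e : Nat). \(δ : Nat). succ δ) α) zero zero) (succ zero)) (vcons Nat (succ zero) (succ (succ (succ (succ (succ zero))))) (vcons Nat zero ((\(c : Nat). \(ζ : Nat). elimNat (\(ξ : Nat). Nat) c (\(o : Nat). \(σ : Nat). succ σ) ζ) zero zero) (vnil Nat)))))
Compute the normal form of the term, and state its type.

normal form:
  refl (Vec Nat (succ (succ (succ (succ zero))))) (vcons Nat (succ (succ (succ zero))) (succ (succ zero)) (vcons Nat (succ (succ zero)) (succ zero) (vcons Nat (succ zero) (succ (succ (succ (succ (succ zero))))) (vcons Nat zero zero (vnil Nat)))))
inferred type:
  Eq (Vec Nat (succ (succ (succ (succ zero))))) (vcons Nat (succ (succ (succ zero))) (succ (succ zero)) (vcons Nat (succ (succ zero)) (succ zero) (vcons Nat (succ zero) (succ (succ (succ (succ (succ zero))))) (vcons Nat zero zero (vnil Nat))))) (vcons Nat (succ (succ (succ zero))) (succ (succ zero)) (vcons Nat (succ (succ zero)) (succ zero) (vcons Nat (succ zero) (succ (succ (succ (succ (succ zero))))) (vcons Nat zero zero (vnil Nat)))))
observation: 9 normal-order steps normalize the term, beginning with a beta-redex.


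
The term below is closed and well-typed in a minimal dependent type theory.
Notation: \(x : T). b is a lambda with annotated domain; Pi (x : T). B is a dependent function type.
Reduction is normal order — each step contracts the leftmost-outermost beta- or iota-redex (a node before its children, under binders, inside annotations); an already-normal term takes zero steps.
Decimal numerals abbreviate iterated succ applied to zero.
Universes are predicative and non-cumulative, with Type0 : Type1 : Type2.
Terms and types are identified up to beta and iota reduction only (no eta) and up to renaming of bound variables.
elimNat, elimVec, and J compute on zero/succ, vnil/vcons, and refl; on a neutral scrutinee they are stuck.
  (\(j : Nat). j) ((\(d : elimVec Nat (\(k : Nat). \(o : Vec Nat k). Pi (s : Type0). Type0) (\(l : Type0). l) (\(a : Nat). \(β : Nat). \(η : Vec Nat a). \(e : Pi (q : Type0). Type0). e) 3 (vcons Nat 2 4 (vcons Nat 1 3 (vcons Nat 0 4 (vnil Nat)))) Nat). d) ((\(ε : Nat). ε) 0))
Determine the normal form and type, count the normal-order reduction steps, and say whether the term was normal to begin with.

resulting normal form:
  0
type:
  Nat
steps to reach normal form (normal order): 3
already normal: no
first redex: a beta-redex


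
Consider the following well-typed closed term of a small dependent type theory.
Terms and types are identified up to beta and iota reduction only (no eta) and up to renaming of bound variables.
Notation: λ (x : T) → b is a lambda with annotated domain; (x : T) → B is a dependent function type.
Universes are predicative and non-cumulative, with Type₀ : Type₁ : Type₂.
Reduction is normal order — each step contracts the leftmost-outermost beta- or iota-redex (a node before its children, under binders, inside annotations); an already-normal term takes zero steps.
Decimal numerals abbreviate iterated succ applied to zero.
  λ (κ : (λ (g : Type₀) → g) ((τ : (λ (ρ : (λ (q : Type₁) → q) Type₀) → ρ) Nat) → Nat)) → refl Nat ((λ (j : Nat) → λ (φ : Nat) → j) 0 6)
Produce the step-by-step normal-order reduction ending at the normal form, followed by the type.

normal-order reduction:
  λ (κ : (λ (g : Type₀) → g) ((τ : (λ (ρ : (λ (q : Type₁) → q) Type₀) → ρ) Nat) → Nat)) → refl Nat ((λ (j : Nat) → λ (φ : Nat) → j) 0 6)
  ~> λ (κ : (g : (λ (τ : (λ (ρ : Type₁) → ρ) Type₀) → τ) Nat) → Nat) → refl Nat ((λ (q : Nat) → λ (j : Nat) → q) 0 6)
  ~> λ (κ : (g : Nat) → Nat) → refl Nat ((λ (τ : Nat) → λ (ρ : Nat) → τ) 0 6)
  ~> λ (κ : (g : Nat) → Nat) → refl Nat ((λ (τ : Nat) → 0) 6)
  ~> λ (κ : (g : Nat) → Nat) → refl Nat 0
inferred type:
  (κ : (g : Nat) → Nat) → Eq Nat 0 0


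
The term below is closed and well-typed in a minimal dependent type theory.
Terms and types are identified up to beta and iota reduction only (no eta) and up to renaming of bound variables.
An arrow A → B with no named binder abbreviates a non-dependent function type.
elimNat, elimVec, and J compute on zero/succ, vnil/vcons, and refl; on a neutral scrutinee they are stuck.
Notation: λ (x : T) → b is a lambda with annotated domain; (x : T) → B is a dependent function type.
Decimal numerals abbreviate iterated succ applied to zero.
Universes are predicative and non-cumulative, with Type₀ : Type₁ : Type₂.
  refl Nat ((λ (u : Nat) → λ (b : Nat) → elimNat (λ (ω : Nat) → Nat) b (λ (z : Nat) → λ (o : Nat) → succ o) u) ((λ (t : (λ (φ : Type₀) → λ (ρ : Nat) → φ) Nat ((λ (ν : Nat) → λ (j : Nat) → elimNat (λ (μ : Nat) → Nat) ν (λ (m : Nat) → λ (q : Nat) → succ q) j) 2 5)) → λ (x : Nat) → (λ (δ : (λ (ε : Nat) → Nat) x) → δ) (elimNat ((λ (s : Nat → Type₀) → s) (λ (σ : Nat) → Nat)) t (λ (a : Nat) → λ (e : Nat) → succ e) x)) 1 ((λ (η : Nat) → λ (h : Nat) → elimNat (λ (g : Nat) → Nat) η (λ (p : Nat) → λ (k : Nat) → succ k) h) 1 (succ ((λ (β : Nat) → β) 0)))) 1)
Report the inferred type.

the term's type:
  Eq Nat 4 4


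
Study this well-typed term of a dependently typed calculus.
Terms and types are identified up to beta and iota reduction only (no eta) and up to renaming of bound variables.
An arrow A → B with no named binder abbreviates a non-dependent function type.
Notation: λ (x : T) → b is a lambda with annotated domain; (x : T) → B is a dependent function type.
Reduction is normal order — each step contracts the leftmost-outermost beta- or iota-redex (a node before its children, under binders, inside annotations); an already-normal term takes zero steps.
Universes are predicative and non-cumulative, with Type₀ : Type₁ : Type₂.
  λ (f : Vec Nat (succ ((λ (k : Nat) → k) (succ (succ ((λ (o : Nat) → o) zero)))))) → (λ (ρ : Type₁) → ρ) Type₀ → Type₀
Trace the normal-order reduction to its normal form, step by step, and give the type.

normal-order reduction sequence:
  λ (f : Vec Nat (succ ((λ (k : Nat) → k) (succ (succ ((λ (o : Nat) → o) zero)))))) → (λ (ρ : Type₁) → ρ) Type₀ → Type₀
  ~> λ (f : Vec Nat (succ (succ (succ ((λ (k : Nat) → k) zero))))) → (λ (o : Type₁) → o) Type₀ → Type₀
  ~> λ (f : Vec Nat (succ (succ (succ zero)))) → (λ (k : Type₁) → k) Type₀ → Type₀
  ~> λ (f : Vec Nat (succ (succ (succ zero)))) → Type₀ → Type₀
type:
  Vec Nat (succ (succ (succ zero))) → Type₁


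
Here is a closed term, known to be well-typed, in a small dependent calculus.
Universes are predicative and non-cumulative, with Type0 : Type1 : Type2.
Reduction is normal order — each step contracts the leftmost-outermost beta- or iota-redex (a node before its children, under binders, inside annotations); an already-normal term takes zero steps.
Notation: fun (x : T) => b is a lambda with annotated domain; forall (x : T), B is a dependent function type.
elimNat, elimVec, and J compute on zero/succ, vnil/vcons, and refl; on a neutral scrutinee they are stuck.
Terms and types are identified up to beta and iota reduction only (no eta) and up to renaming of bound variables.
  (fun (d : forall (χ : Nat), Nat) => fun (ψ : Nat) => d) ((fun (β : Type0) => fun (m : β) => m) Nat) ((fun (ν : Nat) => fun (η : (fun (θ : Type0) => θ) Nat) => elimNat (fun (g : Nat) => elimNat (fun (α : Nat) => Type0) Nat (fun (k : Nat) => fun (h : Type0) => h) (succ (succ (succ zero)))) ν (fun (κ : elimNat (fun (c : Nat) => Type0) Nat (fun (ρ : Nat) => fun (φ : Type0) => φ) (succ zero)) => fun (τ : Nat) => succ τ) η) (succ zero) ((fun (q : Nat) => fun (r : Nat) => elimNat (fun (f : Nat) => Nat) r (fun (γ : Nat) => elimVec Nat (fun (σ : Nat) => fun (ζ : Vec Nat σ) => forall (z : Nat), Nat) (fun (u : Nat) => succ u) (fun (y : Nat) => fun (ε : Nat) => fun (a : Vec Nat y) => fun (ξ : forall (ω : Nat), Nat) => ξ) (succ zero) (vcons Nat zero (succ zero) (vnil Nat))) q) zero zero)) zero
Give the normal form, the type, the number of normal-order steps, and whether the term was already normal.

normal form:
  zero
type:
  Nat
normal-order step count: 4
started in normal form: no
first contracted redex: a beta-redex


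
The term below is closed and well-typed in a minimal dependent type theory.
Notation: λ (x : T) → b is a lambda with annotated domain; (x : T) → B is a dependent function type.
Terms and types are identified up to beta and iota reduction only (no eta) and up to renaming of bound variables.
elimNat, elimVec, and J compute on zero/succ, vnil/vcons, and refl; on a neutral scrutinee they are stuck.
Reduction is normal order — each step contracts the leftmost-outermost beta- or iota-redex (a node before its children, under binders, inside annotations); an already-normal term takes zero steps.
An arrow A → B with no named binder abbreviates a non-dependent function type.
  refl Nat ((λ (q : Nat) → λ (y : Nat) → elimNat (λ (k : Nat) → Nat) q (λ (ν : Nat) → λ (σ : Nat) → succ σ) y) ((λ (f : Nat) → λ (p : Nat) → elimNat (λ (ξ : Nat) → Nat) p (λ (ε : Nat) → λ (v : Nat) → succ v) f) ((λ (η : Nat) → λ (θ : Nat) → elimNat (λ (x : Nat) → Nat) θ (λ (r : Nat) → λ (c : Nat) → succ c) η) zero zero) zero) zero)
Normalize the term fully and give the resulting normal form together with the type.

reduced normal form:
  refl Nat zero
the term's type:
  Eq Nat zero zero
observation: the first redex contracted is a beta-redex; the normal form is reached in 9 normal-order steps.


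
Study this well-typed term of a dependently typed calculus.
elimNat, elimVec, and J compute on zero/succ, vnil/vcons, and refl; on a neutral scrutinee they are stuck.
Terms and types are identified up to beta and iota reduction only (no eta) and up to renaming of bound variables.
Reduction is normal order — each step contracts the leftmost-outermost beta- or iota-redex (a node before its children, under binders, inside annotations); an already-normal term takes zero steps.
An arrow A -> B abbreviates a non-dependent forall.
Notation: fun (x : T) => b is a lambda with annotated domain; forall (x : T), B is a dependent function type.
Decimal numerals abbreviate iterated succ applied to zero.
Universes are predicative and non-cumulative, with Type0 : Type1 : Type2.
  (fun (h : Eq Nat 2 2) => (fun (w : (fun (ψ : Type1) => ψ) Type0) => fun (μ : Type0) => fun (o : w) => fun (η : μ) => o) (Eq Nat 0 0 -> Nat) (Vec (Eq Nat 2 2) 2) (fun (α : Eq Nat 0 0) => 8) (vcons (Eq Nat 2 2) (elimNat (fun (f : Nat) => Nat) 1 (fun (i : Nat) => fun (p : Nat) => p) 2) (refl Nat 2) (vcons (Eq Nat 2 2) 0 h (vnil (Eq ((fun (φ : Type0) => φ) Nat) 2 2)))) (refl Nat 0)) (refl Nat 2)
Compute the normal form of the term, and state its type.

normal form:
  8
the term's type:
  Nat


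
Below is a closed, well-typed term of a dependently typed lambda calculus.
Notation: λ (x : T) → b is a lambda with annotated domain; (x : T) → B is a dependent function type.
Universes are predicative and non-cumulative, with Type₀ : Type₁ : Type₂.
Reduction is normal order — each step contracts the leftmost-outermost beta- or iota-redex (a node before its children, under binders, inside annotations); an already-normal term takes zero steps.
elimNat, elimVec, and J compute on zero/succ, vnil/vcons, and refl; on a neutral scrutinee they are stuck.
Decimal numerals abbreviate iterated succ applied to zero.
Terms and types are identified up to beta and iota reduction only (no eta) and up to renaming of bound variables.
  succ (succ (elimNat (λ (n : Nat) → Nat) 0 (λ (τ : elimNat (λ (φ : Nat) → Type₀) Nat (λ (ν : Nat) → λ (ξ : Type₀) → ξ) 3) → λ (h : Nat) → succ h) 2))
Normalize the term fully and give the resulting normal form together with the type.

resulting normal form:
  4
type:
  Nat
observation: normalization takes exactly 7 steps under the normal-order strategy.


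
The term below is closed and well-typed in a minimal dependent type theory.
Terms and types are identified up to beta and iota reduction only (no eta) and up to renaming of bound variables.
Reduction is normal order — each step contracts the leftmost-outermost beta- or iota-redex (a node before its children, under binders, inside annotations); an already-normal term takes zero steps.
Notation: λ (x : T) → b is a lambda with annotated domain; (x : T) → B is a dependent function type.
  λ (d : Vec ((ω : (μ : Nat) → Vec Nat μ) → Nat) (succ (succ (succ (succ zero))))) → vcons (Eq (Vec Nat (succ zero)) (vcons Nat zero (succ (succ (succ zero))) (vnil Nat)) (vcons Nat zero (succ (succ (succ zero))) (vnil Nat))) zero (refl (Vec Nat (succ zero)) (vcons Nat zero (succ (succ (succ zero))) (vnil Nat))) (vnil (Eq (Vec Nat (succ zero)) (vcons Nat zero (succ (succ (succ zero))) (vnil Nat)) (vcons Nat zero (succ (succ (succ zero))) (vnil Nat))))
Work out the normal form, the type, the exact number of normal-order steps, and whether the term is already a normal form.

reduced normal form:
  λ (d : Vec ((ω : (μ : Nat) → Vec Nat μ) → Nat) (succ (succ (succ (succ zero))))) → vcons (Eq (Vec Nat (succ zero)) (vcons Nat zero (succ (succ (succ zero))) (vnil Nat)) (vcons Nat zero (succ (succ (succ zero))) (vnil Nat))) zero (refl (Vec Nat (succ zero)) (vcons Nat zero (succ (succ (succ zero))) (vnil Nat))) (vnil (Eq (Vec Nat (succ zero)) (vcons Nat zero (succ (succ (succ zero))) (vnil Nat)) (vcons Nat zero (succ (succ (succ zero))) (vnil Nat))))
inferred type:
  (d : Vec ((ω : (μ : Nat) → Vec Nat μ) → Nat) (succ (succ (succ (succ zero))))) → Vec (Eq (Vec Nat (succ zero)) (vcons Nat zero (succ (succ (succ zero))) (vnil Nat)) (vcons Nat zero (succ (succ (succ zero))) (vnil Nat))) (succ zero)
steps to reach normal form (normal order): 0
already normal: yes
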